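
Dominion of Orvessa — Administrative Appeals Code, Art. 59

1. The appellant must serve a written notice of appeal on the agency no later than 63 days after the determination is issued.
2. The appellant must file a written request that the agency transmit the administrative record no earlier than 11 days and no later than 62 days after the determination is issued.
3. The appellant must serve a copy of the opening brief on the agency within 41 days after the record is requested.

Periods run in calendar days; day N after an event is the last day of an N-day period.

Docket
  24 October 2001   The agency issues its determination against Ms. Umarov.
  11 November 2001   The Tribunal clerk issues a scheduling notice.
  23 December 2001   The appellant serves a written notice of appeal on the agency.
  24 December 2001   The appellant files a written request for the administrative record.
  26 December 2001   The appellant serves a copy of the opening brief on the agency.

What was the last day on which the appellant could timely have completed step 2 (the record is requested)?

25 December 2001

Step 2 runs from 24 October 2001, when the determination is issued. The window is 11–62 days after 24 October 2001; it closes on 25 December 2001.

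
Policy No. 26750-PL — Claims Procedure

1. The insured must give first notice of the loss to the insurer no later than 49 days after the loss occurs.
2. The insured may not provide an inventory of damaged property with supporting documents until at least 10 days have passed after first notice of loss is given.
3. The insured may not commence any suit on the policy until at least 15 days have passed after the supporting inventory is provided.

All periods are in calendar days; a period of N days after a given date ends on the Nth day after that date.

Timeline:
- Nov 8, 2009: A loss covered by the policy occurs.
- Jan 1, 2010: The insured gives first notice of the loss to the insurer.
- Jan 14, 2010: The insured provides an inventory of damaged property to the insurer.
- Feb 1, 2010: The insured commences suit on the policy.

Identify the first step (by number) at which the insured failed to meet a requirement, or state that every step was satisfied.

Step 1: 49 days after Nov 8, 2009 (when the loss occurs) is Dec 27, 2009; not done until Jan 1, 2010, 5 days after the deadline.
The analysis stops there.

Step 1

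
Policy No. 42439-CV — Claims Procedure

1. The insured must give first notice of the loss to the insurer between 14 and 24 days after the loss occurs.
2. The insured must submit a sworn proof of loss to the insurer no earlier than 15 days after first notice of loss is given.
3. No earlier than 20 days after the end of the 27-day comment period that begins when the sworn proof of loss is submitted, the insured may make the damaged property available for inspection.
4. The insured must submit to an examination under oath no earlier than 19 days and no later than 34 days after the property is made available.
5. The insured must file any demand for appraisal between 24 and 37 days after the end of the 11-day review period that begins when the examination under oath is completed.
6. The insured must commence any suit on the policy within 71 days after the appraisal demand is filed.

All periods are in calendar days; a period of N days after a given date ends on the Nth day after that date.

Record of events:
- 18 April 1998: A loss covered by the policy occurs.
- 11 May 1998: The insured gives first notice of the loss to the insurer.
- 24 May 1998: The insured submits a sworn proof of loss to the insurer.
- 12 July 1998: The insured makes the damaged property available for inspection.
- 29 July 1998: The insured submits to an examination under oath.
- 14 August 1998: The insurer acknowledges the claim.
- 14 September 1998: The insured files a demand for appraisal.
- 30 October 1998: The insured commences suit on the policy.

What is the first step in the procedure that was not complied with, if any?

(1) the permitted window runs from 18 April 1998 + 14 = 2 May 1998 to 18 April 1998 + 24 = 12 May 1998; 11 May 1998 falls inside that range.
(2) permitted from 11 May 1998 + 15 days = 26 May 1998 onward; done 24 May 1998 — 2 days too early.

Step 2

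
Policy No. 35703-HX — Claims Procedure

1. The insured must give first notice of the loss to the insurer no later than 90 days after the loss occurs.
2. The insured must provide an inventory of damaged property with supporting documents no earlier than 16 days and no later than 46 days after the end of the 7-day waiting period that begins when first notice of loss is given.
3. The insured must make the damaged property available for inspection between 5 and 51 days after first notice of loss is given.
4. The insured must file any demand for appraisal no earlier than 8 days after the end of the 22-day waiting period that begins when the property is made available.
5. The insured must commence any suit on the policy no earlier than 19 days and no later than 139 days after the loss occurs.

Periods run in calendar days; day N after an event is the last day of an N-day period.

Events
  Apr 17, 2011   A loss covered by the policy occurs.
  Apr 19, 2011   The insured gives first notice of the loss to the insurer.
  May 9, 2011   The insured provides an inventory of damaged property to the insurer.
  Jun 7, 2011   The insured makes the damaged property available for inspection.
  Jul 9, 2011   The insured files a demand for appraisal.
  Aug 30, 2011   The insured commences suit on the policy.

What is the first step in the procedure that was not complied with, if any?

Step 2

Step 1: 90 days after Apr 17, 2011 (when the loss occurs) is Jul 16, 2011; Apr 19, 2011 is within that limit.
Step 2: the window is 16–46 days after Apr 26, 2011 (end of the 7-day waiting period, which began when first notice of loss is given on Apr 19, 2011), so May 12, 2011 through Jun 11, 2011; done May 9, 2011 — 3 days before the window opened.
The procedure was therefore not followed at step 2.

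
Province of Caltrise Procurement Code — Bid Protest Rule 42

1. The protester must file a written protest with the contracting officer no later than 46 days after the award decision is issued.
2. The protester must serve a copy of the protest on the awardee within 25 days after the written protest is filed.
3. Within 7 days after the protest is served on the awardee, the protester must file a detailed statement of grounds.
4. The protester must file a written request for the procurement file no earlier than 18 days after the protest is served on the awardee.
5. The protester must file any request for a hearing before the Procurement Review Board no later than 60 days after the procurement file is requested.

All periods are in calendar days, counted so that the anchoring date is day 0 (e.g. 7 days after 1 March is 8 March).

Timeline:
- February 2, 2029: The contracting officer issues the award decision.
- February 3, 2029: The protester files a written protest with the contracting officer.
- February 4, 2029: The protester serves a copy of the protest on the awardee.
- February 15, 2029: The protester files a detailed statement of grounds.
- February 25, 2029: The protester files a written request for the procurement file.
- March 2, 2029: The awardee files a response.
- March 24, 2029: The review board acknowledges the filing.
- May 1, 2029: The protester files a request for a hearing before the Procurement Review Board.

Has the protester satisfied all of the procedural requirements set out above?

No

(1) due by February 2, 2029 + 46 days = March 20, 2029; done February 3, 2029 — timely.
(2) due by February 3, 2029 + 25 days = February 28, 2029; done February 4, 2029 — timely.
(3) due by February 4, 2029 + 7 days = February 11, 2029; done February 15, 2029 — 4 days late.
That is the first point of non-compliance.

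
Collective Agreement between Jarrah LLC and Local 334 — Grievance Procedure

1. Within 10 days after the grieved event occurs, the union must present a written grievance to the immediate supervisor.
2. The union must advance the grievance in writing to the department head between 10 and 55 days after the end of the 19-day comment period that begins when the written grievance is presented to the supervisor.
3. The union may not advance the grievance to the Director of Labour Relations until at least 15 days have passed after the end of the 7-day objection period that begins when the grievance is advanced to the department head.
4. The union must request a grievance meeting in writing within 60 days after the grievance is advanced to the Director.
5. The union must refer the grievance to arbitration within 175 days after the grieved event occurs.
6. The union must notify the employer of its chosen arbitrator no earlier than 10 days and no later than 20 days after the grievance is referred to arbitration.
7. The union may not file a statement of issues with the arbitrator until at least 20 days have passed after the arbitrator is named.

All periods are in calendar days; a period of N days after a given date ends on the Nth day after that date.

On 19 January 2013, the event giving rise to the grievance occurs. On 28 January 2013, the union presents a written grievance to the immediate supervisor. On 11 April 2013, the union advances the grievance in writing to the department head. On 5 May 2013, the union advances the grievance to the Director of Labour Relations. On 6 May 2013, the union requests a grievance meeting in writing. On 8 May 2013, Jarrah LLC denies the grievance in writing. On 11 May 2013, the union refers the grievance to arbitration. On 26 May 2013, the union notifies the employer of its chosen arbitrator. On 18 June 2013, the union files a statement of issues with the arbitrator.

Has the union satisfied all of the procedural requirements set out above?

Yes

(1) due by 19 January 2013 + 10 days = 29 January 2013; 28 January 2013 is within that limit.
(2) the permitted window runs from 16 February 2013 + 10 = 26 February 2013 to 16 February 2013 + 55 = 12 April 2013; done 11 April 2013, which is between those dates.
(3) permitted from 18 April 2013 + 15 days = 3 May 2013 onward; 5 May 2013 is on or after that date.
(4) due by 5 May 2013 + 60 days = 4 July 2013; completed 6 May 2013, before the deadline.
(5) due by 19 January 2013 + 175 days = 13 July 2013; completed 11 May 2013, before the deadline.
(6) the permitted window runs from 11 May 2013 + 10 = 21 May 2013 to 11 May 2013 + 20 = 31 May 2013; 26 May 2013 falls inside that range.
(7) permitted from 26 May 2013 + 20 days = 15 June 2013 onward; 18 June 2013 is on or after that date.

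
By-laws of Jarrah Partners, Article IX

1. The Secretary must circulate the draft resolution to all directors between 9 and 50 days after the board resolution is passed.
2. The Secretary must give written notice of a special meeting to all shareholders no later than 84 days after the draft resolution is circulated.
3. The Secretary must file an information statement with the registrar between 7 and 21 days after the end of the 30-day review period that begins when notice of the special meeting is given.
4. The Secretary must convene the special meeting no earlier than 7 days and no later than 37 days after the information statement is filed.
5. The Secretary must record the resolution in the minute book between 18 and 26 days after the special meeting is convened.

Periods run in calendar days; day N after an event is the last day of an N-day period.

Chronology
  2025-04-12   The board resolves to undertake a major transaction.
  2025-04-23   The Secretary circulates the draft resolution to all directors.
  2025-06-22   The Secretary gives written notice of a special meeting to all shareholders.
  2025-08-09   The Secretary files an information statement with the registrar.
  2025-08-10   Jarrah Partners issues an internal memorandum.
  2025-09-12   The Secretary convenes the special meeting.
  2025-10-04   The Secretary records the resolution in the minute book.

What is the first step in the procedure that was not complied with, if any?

None — every step was satisfied

(1) the permitted window runs from 2025-04-12 + 9 = 2025-04-21 to 2025-04-12 + 50 = 2025-06-01; 2025-04-23 falls inside that range.
(2) due by 2025-04-23 + 84 days = 2025-07-16; completed 2025-06-22, before the deadline.
(3) the permitted window runs from 2025-07-22 + 7 = 2025-07-29 to 2025-07-22 + 21 = 2025-08-12; done 2025-08-09, which is between those dates.
(4) the permitted window runs from 2025-08-09 + 7 = 2025-08-16 to 2025-08-09 + 37 = 2025-09-15; done 2025-09-12, which is between those dates.
(5) the permitted window runs from 2025-09-12 + 18 = 2025-09-30 to 2025-09-12 + 26 = 2025-10-08; done 2025-10-04 — within the window.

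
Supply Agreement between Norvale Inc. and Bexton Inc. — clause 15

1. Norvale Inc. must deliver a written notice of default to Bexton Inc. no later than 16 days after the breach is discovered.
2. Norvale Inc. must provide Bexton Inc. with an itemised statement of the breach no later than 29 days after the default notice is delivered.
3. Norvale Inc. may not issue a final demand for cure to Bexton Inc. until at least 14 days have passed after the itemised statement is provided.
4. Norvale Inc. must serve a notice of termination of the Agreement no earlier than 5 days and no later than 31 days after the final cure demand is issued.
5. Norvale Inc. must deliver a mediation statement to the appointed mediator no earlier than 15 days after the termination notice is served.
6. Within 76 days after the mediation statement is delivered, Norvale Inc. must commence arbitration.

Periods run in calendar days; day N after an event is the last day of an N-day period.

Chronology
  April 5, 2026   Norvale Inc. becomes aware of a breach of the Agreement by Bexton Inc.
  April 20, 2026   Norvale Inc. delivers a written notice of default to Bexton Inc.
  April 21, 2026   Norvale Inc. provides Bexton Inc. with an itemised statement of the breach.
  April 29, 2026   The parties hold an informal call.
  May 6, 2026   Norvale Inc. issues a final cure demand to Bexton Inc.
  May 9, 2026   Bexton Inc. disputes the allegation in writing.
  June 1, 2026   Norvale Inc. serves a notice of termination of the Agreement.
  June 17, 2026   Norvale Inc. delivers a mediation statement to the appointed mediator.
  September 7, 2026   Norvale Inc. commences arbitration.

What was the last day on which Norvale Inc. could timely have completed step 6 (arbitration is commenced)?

September 1, 2026

Step 6 runs from June 17, 2026, when the mediation statement is delivered. 76 days after June 17, 2026 is September 1, 2026.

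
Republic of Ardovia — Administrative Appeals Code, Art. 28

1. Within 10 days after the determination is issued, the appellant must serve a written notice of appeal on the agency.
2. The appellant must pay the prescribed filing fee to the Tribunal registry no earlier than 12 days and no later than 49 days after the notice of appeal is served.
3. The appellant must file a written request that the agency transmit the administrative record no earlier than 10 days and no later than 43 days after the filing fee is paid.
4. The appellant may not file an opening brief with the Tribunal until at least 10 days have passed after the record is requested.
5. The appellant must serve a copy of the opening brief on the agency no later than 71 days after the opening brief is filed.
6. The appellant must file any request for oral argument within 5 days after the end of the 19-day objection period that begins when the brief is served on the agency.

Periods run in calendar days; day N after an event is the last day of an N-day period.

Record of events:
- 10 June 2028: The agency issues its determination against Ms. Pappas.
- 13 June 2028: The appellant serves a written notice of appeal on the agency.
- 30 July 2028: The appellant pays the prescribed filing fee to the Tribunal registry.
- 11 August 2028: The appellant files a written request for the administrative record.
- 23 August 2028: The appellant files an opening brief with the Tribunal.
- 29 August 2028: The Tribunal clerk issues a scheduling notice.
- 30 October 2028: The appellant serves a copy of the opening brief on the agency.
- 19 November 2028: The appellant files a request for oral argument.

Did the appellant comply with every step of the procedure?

Step 1: 10 days after 10 June 2028 (when the determination is issued) is 20 June 2028; 13 June 2028 is within that limit.
Step 2: the window is 12–49 days after 13 June 2028 (when the notice of appeal is served), so 25 June 2028 through 1 August 2028; done 30 July 2028 — within the window.
Step 3: the window is 10–43 days after 30 July 2028 (when the filing fee is paid), so 9 August 2028 through 11 September 2028; done 11 August 2028, which is between those dates.
Step 4: the earliest permitted date is 10 days after 11 August 2028 (when the record is requested), i.e. 21 August 2028; 23 August 2028 is on or after that date.
Step 5: 71 days after 23 August 2028 (when the opening brief is filed) is 2 November 2028; done 30 October 2028 — timely.
Step 6: 5 days after 18 November 2028 (end of the 19-day objection period, which began when the brief is served on the agency on 30 October 2028) is 23 November 2028; 19 November 2028 is within that limit.

Yes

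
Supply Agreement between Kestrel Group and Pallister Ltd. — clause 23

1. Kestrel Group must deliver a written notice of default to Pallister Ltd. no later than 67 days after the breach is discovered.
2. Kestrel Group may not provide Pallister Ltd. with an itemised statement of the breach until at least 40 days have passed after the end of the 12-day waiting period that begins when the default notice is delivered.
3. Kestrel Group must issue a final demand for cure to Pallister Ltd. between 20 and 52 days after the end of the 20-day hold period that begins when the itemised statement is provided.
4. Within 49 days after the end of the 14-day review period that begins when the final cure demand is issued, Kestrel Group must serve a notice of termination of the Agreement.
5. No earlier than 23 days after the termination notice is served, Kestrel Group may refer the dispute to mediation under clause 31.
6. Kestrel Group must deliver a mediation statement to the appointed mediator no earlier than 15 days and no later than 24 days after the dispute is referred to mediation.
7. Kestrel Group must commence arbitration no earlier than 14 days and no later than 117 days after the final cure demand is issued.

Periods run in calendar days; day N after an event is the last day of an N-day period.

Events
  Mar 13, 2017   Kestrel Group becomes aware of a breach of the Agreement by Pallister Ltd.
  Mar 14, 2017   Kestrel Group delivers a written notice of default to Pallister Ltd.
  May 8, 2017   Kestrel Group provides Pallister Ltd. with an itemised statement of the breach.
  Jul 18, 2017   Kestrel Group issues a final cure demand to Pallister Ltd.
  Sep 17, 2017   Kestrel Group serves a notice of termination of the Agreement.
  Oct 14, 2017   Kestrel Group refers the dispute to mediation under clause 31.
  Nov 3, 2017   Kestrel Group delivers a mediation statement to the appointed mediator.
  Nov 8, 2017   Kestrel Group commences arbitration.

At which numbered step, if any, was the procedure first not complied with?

None — every step was satisfied

(1) due by Mar 13, 2017 + 67 days = May 19, 2017; Mar 14, 2017 is within that limit.
(2) permitted from Mar 26, 2017 + 40 days = May 5, 2017 onward; done May 8, 2017 — permitted.
(3) the permitted window runs from May 28, 2017 + 20 = Jun 17, 2017 to May 28, 2017 + 52 = Jul 19, 2017; done Jul 18, 2017 — within the window.
(4) due by Aug 1, 2017 + 49 days = Sep 19, 2017; completed Sep 17, 2017, before the deadline.
(5) permitted from Sep 17, 2017 + 23 days = Oct 10, 2017 onward; done Oct 14, 2017 — permitted.
(6) the permitted window runs from Oct 14, 2017 + 15 = Oct 29, 2017 to Oct 14, 2017 + 24 = Nov 7, 2017; done Nov 3, 2017, which is between those dates.
(7) the permitted window runs from Jul 18, 2017 + 14 = Aug 1, 2017 to Jul 18, 2017 + 117 = Nov 12, 2017; done Nov 8, 2017 — within the window.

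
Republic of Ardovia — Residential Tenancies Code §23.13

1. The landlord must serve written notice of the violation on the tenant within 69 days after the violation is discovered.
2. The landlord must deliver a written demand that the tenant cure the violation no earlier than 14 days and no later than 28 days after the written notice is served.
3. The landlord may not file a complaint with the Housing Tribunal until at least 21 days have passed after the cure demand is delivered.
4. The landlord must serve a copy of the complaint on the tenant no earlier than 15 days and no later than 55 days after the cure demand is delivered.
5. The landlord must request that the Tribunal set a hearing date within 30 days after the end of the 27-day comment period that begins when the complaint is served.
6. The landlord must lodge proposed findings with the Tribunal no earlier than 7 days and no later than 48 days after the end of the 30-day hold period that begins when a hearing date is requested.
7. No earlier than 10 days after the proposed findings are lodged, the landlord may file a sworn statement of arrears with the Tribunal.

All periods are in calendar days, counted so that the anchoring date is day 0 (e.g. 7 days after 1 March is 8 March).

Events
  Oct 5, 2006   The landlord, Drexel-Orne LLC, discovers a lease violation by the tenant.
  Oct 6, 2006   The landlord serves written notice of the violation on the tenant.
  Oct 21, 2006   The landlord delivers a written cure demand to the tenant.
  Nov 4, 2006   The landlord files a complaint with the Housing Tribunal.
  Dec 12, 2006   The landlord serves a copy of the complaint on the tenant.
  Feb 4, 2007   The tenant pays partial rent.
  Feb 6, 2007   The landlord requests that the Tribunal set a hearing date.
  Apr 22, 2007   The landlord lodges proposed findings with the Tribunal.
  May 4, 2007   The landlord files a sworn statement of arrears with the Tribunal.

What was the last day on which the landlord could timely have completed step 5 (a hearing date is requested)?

The complaint is served on Dec 12, 2006; the 27-day comment period therefore ends Jan 8, 2007, and step 5 runs from that date. 30 days after Jan 8, 2007 is Feb 7, 2007.

Feb 7, 2007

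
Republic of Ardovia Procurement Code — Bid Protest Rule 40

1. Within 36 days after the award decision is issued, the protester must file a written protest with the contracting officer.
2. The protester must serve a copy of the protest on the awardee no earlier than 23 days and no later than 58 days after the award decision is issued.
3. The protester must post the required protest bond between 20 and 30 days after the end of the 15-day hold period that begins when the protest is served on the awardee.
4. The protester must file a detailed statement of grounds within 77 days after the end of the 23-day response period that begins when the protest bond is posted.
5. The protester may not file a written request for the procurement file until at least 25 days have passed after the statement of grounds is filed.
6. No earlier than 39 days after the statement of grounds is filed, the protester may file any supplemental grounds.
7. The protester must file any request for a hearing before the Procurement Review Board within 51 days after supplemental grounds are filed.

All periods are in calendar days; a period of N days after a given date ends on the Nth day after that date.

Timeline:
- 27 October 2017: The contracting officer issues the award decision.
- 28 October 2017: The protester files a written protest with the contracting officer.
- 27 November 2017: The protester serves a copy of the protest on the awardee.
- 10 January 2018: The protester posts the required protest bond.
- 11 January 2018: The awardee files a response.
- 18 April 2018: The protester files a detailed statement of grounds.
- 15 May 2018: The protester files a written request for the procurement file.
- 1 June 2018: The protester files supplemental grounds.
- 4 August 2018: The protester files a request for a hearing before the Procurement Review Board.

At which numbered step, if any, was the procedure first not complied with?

(1) due by 27 October 2017 + 36 days = 2 December 2017; completed 28 October 2017, before the deadline.
(2) the permitted window runs from 27 October 2017 + 23 = 19 November 2017 to 27 October 2017 + 58 = 24 December 2017; 27 November 2017 falls inside that range.
(3) the permitted window runs from 12 December 2017 + 20 = 1 January 2018 to 12 December 2017 + 30 = 11 January 2018; 10 January 2018 falls inside that range.
(4) due by 2 February 2018 + 77 days = 20 April 2018; completed 18 April 2018, before the deadline.
(5) permitted from 18 April 2018 + 25 days = 13 May 2018 onward; 15 May 2018 is on or after that date.
(6) permitted from 18 April 2018 + 39 days = 27 May 2018 onward; done 1 June 2018, after the minimum wait.
(7) due by 1 June 2018 + 51 days = 22 July 2018; done 4 August 2018 — 13 days late.

Step 7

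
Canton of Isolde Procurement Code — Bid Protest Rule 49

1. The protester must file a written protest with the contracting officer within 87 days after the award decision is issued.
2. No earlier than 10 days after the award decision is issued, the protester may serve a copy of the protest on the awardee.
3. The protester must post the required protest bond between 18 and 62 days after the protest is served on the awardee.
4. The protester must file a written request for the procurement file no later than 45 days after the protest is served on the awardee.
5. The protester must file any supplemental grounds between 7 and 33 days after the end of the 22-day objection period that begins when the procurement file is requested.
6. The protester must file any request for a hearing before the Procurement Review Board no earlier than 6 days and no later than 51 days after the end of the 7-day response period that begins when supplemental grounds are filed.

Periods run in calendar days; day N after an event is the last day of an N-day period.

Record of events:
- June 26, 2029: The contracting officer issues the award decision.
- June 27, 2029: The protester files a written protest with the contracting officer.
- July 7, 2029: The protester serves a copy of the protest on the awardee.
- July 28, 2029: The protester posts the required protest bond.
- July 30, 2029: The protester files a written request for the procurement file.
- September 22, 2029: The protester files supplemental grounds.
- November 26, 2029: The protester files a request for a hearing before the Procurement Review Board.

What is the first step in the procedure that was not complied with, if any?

Step 6

(1) due by June 26, 2029 + 87 days = September 21, 2029; June 27, 2029 is within that limit.
(2) permitted from June 26, 2029 + 10 days = July 6, 2029 onward; done July 7, 2029 — permitted.
(3) the permitted window runs from July 7, 2029 + 18 = July 25, 2029 to July 7, 2029 + 62 = September 7, 2029; done July 28, 2029, which is between those dates.
(4) due by July 7, 2029 + 45 days = August 21, 2029; completed July 30, 2029, before the deadline.
(5) the permitted window runs from August 21, 2029 + 7 = August 28, 2029 to August 21, 2029 + 33 = September 23, 2029; done September 22, 2029, which is between those dates.
(6) the permitted window runs from September 29, 2029 + 6 = October 5, 2029 to September 29, 2029 + 51 = November 19, 2029; done November 26, 2029 — 7 days after the window closed.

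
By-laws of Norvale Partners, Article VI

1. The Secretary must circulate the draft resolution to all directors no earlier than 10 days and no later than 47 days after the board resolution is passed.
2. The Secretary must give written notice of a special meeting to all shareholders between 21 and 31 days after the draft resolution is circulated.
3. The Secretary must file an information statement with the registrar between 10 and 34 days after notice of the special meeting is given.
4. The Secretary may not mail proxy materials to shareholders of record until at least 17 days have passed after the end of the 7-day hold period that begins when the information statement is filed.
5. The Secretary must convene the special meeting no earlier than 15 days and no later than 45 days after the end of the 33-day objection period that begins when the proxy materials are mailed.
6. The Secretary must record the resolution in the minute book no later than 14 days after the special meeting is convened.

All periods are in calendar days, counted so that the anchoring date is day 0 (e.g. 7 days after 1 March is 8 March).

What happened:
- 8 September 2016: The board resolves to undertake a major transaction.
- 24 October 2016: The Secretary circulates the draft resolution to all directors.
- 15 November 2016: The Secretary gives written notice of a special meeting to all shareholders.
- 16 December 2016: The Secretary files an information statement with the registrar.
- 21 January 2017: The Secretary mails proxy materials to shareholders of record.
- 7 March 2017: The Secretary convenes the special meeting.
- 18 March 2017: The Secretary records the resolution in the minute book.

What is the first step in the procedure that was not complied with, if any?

(1) the permitted window runs from 8 September 2016 + 10 = 18 September 2016 to 8 September 2016 + 47 = 25 October 2016; 24 October 2016 falls inside that range.
(2) the permitted window runs from 24 October 2016 + 21 = 14 November 2016 to 24 October 2016 + 31 = 24 November 2016; 15 November 2016 falls inside that range.
(3) the permitted window runs from 15 November 2016 + 10 = 25 November 2016 to 15 November 2016 + 34 = 19 December 2016; done 16 December 2016, which is between those dates.
(4) permitted from 23 December 2016 + 17 days = 9 January 2017 onward; done 21 January 2017 — permitted.
(5) the permitted window runs from 23 February 2017 + 15 = 10 March 2017 to 23 February 2017 + 45 = 9 April 2017; done 7 March 2017 — 3 days before the window opened.
The analysis stops there.

Step 5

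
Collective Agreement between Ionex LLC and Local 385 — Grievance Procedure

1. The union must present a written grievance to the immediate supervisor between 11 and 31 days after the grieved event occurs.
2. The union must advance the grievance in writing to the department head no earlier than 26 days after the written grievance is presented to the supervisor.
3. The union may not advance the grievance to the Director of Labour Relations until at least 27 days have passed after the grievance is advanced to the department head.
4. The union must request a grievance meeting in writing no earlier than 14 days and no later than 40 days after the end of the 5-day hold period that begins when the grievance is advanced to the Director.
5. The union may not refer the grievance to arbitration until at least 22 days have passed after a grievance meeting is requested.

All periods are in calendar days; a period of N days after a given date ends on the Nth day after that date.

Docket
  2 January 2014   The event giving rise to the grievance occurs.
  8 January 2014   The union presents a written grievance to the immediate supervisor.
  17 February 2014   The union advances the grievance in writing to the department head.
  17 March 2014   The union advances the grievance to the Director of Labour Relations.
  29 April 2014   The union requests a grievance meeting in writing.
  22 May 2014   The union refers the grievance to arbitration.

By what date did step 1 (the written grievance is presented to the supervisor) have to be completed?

2 February 2014

Step 1 runs from 2 January 2014, when the grieved event occurs. The window is 11–31 days after 2 January 2014; it closes on 2 February 2014.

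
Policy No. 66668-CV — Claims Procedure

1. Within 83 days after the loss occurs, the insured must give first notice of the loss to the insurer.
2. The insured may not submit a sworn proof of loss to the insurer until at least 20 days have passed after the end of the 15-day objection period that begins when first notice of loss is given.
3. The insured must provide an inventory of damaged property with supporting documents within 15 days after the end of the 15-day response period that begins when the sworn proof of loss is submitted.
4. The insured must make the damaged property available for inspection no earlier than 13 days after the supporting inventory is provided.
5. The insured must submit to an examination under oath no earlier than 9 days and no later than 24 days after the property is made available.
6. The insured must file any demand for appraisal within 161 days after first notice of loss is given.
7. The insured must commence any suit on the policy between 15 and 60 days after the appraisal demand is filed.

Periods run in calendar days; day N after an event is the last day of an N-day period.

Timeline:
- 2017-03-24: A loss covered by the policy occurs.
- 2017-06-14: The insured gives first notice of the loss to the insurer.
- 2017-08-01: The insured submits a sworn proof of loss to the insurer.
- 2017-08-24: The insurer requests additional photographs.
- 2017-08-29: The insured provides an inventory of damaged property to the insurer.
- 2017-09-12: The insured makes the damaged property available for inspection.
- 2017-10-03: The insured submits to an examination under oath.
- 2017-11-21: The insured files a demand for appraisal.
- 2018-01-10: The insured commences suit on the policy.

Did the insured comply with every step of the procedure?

(1) due by 2017-03-24 + 83 days = 2017-06-15; completed 2017-06-14, before the deadline.
(2) permitted from 2017-06-29 + 20 days = 2017-07-19 onward; done 2017-08-01, after the minimum wait.
(3) due by 2017-08-16 + 15 days = 2017-08-31; done 2017-08-29 — timely.
(4) permitted from 2017-08-29 + 13 days = 2017-09-11 onward; done 2017-09-12 — permitted.
(5) the permitted window runs from 2017-09-12 + 9 = 2017-09-21 to 2017-09-12 + 24 = 2017-10-06; done 2017-10-03, which is between those dates.
(6) due by 2017-06-14 + 161 days = 2017-11-22; 2017-11-21 is within that limit.
(7) the permitted window runs from 2017-11-21 + 15 = 2017-12-06 to 2017-11-21 + 60 = 2018-01-20; done 2018-01-10 — within the window.

Yes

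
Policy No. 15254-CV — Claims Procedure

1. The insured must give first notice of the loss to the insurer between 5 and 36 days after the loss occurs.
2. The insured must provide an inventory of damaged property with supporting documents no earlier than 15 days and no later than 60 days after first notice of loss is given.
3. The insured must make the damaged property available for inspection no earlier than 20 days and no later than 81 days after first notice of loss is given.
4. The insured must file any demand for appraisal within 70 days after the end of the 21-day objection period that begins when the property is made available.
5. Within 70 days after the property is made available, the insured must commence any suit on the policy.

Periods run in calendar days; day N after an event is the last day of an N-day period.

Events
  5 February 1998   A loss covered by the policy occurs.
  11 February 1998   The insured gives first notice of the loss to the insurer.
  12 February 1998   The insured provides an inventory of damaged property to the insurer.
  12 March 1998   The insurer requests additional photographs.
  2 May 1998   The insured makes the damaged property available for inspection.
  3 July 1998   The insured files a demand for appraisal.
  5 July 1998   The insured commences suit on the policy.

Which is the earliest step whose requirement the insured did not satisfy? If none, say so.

Step 2

Step 1 — 5 and 36 days from 5 February 1998 (when the loss occurs) are 10 February 1998 and 13 March 1998 respectively; done 11 February 1998 — within the window.
Step 2 — 15 and 60 days from 11 February 1998 (when first notice of loss is given) are 26 February 1998 and 12 April 1998 respectively; 12 February 1998 is 14 days too early.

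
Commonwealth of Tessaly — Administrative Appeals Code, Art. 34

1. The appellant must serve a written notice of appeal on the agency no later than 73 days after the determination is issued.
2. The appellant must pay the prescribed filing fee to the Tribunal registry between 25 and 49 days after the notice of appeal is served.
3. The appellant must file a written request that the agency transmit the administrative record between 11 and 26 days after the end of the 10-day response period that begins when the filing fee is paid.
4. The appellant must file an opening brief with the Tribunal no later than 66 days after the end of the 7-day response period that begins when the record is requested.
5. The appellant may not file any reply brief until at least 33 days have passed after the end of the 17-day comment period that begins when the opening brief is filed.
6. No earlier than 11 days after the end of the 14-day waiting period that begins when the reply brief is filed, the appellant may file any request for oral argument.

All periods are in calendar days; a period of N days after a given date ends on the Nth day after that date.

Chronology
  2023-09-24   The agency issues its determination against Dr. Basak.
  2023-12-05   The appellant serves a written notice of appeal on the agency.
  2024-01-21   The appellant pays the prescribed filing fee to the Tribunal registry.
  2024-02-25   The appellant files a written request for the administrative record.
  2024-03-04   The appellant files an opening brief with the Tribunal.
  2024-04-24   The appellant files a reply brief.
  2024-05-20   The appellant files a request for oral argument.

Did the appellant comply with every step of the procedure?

(1) due by 2023-09-24 + 73 days = 2023-12-06; 2023-12-05 is within that limit.
(2) the permitted window runs from 2023-12-05 + 25 = 2023-12-30 to 2023-12-05 + 49 = 2024-01-23; done 2024-01-21 — within the window.
(3) the permitted window runs from 2024-01-31 + 11 = 2024-02-11 to 2024-01-31 + 26 = 2024-02-26; 2024-02-25 falls inside that range.
(4) due by 2024-03-03 + 66 days = 2024-05-08; 2024-03-04 is within that limit.
(5) permitted from 2024-03-21 + 33 days = 2024-04-23 onward; done 2024-04-24 — permitted.
(6) permitted from 2024-05-08 + 11 days = 2024-05-19 onward; done 2024-05-20 — permitted.

Yes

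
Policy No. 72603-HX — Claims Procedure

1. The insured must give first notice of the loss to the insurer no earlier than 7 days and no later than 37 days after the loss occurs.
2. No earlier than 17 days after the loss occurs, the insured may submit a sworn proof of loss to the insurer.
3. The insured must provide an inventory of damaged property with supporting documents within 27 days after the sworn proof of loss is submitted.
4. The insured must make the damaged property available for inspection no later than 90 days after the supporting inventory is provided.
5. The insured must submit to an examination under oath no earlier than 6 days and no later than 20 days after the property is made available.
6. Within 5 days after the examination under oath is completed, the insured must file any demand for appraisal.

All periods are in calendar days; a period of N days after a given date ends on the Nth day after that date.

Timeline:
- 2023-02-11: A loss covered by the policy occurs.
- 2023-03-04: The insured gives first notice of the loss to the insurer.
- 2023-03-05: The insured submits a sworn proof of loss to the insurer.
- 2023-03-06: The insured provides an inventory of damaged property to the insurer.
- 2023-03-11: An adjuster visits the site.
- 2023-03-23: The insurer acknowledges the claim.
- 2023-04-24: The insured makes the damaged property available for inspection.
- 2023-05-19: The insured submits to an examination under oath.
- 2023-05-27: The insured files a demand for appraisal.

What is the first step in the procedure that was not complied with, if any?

Step 1 — 7 and 37 days from 2023-02-11 (when the loss occurs) are 2023-02-18 and 2023-03-20 respectively; done 2023-03-04, which is between those dates.
Step 2 — must wait 17 days from 2023-02-11 (when the loss occurs), so not before 2023-02-28; 2023-03-05 is on or after that date.
Step 3 — counting 27 days from 2023-03-05 (when the sworn proof of loss is submitted) gives a deadline of 2023-04-01; completed 2023-03-06, before the deadline.
Step 4 — counting 90 days from 2023-03-06 (when the supporting inventory is provided) gives a deadline of 2023-06-04; done 2023-04-24 — timely.
Step 5 — 6 and 20 days from 2023-04-24 (when the property is made available) are 2023-04-30 and 2023-05-14 respectively; 2023-05-19 is 5 days past the end of the window.

Step 5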